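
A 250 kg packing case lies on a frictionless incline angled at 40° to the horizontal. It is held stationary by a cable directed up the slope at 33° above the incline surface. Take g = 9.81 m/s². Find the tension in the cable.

Take axes along and perpendicular to the incline. Weight components: W sin 40° = 1576 N down-slope, W cos 40° = 1879 N into the surface.
Along incline: T cos 33° = W sin 40° → T = 1880 N.
Perpendicular: N = W cos 40° − T sin 33° = 855 N.

T ≈ 1880 N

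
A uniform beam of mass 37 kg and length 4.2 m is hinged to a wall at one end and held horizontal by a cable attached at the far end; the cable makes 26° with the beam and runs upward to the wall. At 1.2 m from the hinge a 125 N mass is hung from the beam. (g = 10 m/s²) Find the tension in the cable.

Take torques about the hinge: T sin 26° · 4.2 = 37×10×2.1 + 125×1.2 = 927 N·m.
So T = 927 / (0.4384 × 4.2) = 503.49 N.

T ≈ 503 N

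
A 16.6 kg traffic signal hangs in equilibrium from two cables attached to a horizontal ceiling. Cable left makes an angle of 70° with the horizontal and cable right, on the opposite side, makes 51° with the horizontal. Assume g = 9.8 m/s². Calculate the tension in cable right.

Weight W = 16.6 × 9.8 = 162.7 N acts straight down.
Horizontal: T_left cos 70° = T_right cos 51°  →  T_left = 1.84 T_right.
Vertical: T_left sin 70° + T_right sin 51° = 162.7.
Substituting the horizontal relation into the vertical equation gives 2.506 T_right = 162.7, so T_right = 64.91 N.

T_right ≈ 64.9 N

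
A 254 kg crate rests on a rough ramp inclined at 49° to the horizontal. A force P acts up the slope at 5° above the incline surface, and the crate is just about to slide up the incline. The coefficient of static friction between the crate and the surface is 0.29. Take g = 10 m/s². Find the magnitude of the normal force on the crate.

N ≈ 1460 N

On the verge of sliding up the incline, friction equals μN and acts down the slope.
Perpendicular: N + P sin 5° = W cos 49° = 1666 N.
Along incline: P cos 5° = W sin 49° + μN  with W sin 49° = 1917 N.
Solving the pair for P and N: P = 2350 N, N = 1462 N (and f = μN = 423.9 N).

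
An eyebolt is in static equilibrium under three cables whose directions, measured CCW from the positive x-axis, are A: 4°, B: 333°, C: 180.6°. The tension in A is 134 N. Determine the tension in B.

Resolve: ΣF_x = 134 cos 4° + T_B cos 333° + T_C cos 180.6° = 0.
        ΣF_y = 134 sin 4° + T_B sin 333° + T_C sin 180.6° = 0.
The known terms sum to (133.7, 9.347) N, so 0.8910 T_B − 0.9999 T_C = -133.7 and -0.4540 T_B − 0.0105 T_C = -9.347.
Solving simultaneously: T_B = 17.15 N, T_C = 149 N.

T_B ≈ 17.2 N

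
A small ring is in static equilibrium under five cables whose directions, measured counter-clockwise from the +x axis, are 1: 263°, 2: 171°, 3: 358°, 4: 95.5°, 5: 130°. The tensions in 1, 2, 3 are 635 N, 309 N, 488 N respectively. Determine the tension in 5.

T_5 ≈ 83.4 N

Resolve: ΣF_x = 635 cos 263° + 309 cos 171° + 488 cos 358° + T_4 cos 95.5° + T_5 cos 130° = 0.
        ΣF_y = 635 sin 263° + 309 sin 171° + 488 sin 358° + T_4 sin 95.5° + T_5 sin 130° = 0.
The known terms sum to (105.1, -599) N, so -0.0958 T_4 − 0.6428 T_5 = -105.1 and 0.9954 T_4 + 0.7660 T_5 = 599.
Solving simultaneously: T_4 = 537.6 N, T_5 = 83.38 N.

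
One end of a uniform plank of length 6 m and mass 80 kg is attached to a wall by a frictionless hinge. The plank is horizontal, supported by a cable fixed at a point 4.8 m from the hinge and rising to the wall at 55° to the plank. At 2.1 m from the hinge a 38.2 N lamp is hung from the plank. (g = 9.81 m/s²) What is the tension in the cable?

Take torques about the hinge: T sin 55° · 4.8 = 80×9.81×3 + 38.2×2.1 = 2434.6 N·m.
So T = 2434.6 / (0.8192 × 4.8) = 619.19 N.

T ≈ 619 N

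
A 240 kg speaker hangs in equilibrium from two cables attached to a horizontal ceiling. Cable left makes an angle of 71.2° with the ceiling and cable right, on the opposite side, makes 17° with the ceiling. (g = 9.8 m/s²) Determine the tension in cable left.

T_left ≈ 2250 N

Weight W = 240 × 9.8 = 2352 N acts straight down.
Horizontal: T_left cos 71.2° = T_right cos 17°  →  T_right = 0.337 T_left.
Vertical: T_left sin 71.2° + T_right sin 17° = 2352.
Substituting the horizontal relation into the vertical equation gives 1.045 T_left = 2352, so T_left = 2250 N.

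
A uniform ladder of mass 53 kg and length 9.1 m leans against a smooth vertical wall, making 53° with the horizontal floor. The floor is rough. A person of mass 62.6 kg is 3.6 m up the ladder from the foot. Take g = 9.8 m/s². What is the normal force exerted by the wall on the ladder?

Torques about the foot: N_wall · 9.1 sin 53° = 53×9.8×4.55 cos 53° + 62.6×9.8×3.6 cos 53° → N_wall = 378.58 N.

N_wall ≈ 379 N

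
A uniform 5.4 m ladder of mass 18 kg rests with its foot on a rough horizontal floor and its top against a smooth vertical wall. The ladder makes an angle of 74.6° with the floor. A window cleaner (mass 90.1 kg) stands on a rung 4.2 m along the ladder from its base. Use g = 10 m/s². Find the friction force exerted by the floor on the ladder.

f ≈ 218 N

Torques about the foot: N_wall · 5.4 sin 74.6° = 18×10×2.7 cos 74.6° + 90.1×10×4.2 cos 74.6° → N_wall = 217.82 N.
ΣF_x = 0: f_floor = N_wall = 217.82 N.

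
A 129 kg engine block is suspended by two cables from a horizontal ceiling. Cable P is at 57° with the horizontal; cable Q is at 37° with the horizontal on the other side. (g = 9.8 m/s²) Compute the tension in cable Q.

Weight W = 129 × 9.8 = 1264 N acts straight down.
Horizontal: T_P cos 57° = T_Q cos 37°  →  T_P = 1.466 T_Q.
Vertical: T_P sin 57° + T_Q sin 37° = 1264.
Substituting the horizontal relation into the vertical equation gives 1.832 T_Q = 1264, so T_Q = 690.2 N.

T_Q ≈ 690 N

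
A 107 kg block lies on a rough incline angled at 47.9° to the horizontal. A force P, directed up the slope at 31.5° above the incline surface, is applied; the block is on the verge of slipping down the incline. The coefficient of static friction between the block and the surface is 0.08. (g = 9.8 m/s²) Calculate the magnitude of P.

P ≈ 890 N

On the verge of sliding down the incline, friction equals μN and acts up the slope.
Perpendicular: N + P sin 31.5° = W cos 47.9° = 703 N.
Along incline: P cos 31.5° + μN = W sin 47.9° with W sin 47.9° = 778 N.
Solving the pair for P and N: P = 890.2 N, N = 237.9 N (and f = μN = 19.03 N).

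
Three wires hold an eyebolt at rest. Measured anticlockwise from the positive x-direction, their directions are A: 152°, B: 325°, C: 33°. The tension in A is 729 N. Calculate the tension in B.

T_B ≈ 688 N

Resolve: ΣF_x = 729 cos 152° + T_B cos 325° + T_C cos 33° = 0.
        ΣF_y = 729 sin 152° + T_B sin 325° + T_C sin 33° = 0.
The known terms sum to (-643.7, 342.2) N, so 0.8192 T_B + 0.8387 T_C = 643.7 and -0.5736 T_B + 0.5446 T_C = -342.2.
Solving simultaneously: T_B = 687.7 N, T_C = 95.82 N.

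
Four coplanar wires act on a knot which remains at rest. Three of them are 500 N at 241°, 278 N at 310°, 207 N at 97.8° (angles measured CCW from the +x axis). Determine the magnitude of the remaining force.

F ≈ 455 N

Sum the known components: ΣF_x = -91.8 N, ΣF_y = -445.2 N.
For equilibrium the remaining force must supply (−ΣF_x, −ΣF_y) = (91.8, 445.2) N.
Magnitude = √((91.8)² + (445.2)²) = 454.6 N; direction = atan2(445.2, 91.8) = 78.3°.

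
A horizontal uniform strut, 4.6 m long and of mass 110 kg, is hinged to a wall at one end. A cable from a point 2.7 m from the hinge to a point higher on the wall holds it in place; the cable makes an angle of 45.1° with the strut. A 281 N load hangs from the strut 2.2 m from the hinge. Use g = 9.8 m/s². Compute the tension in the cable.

T ≈ 1620 N

Take torques about the hinge: T sin 45.1° · 2.7 = 110×9.8×2.3 + 281×2.2 = 3097.6 N·m.
So T = 3097.6 / (0.7083 × 2.7) = 1619.6 N.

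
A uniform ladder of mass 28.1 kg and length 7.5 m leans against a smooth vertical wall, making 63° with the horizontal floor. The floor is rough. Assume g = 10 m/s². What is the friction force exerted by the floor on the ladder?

f ≈ 71.6 N

Torques about the foot: N_wall · 7.5 sin 63° = 28.1×10×3.75 cos 63° → N_wall = 71.588 N.
ΣF_x = 0: f_floor = N_wall = 71.588 N.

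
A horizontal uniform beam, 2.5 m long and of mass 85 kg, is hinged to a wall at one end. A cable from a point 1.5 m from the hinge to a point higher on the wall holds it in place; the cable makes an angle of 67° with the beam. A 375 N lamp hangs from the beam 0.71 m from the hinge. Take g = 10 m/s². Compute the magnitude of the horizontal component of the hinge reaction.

Take torques about the hinge: T sin 67° · 1.5 = 85×10×1.25 + 375×0.71 = 1328.8 N·m.
So T = 1328.8 / (0.9205 × 1.5) = 962.33 N.
ΣF_x = 0: H_x = T cos 67° = 376.01 N.

H_x ≈ 376 N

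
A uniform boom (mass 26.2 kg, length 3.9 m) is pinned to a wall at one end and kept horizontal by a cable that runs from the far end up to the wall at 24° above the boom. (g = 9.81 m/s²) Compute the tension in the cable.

Take torques about the hinge: T sin 24° · 3.9 = 26.2×9.81×1.95 = 501.19 N·m.
So T = 501.19 / (0.4067 × 3.9) = 315.96 N.

T ≈ 316 N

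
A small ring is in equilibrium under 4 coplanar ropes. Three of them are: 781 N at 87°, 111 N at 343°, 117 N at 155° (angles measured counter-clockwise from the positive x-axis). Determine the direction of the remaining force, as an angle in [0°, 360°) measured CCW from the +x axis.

Sum the known components: ΣF_x = 40.99 N, ΣF_y = 796.9 N.
For equilibrium the remaining force must supply (−ΣF_x, −ΣF_y) = (-40.99, -796.9) N.
Magnitude = √((-40.99)² + (-796.9)²) = 798 N; direction = atan2(-796.9, -40.99) = 267.1°.

θ ≈ 267°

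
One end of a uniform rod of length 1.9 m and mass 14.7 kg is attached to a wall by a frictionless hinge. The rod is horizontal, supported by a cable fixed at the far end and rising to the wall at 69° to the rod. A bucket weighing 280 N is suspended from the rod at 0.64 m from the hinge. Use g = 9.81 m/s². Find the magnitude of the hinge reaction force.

|H| ≈ 266 N

Take torques about the hinge: T sin 69° · 1.9 = 14.7×9.81×0.95 + 280×0.64 = 316.2 N·m.
So T = 316.2 / (0.9336 × 1.9) = 178.26 N.
ΣF_x = 0: H_x = T cos 69° = 63.882 N.
ΣF_y = 0: H_y = (14.7×9.81 + 280) − T sin 69° = 424.21 − 166.42 = 257.79 N.
|H| = √(H_x² + H_y²) = √((63.882)² + (257.79)²) = 265.59 N.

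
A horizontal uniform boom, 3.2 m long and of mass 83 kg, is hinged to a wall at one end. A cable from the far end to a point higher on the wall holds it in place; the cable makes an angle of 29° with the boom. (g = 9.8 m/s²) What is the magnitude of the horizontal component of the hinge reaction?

H_x ≈ 734 N

Take torques about the hinge: T sin 29° · 3.2 = 83×9.8×1.6 = 1301.4 N·m.
So T = 1301.4 / (0.4848 × 3.2) = 838.89 N.
ΣF_x = 0: H_x = T cos 29° = 733.71 N.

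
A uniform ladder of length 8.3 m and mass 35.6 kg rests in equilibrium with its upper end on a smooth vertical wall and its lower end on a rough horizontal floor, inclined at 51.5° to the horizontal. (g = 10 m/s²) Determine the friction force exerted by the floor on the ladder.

Torques about the foot: N_wall · 8.3 sin 51.5° = 35.6×10×4.15 cos 51.5° → N_wall = 141.59 N.
ΣF_x = 0: f_floor = N_wall = 141.59 N.

f ≈ 142 N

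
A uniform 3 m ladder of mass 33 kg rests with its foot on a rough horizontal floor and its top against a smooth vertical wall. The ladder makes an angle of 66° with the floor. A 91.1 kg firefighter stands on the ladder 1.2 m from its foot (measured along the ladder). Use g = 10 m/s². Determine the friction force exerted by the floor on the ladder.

f ≈ 236 N

Torques about the foot: N_wall · 3 sin 66° = 33×10×1.5 cos 66° + 91.1×10×1.2 cos 66° → N_wall = 235.7 N.
ΣF_x = 0: f_floor = N_wall = 235.7 N.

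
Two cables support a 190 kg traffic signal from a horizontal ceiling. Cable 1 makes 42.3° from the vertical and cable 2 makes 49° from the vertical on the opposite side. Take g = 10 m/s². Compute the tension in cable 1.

Angles from the horizontal: cable 1 is 90° − 42.3° = 47.7°, cable 2 is 90° − 49° = 41°.
Weight W = 190 × 10 = 1900 N acts straight down.
Horizontal: T_1 cos 47.7° = T_2 cos 41°  →  T_2 = 0.8918 T_1.
Vertical: T_1 sin 47.7° + T_2 sin 41° = 1900.
Substituting the horizontal relation into the vertical equation gives 1.325 T_1 = 1900, so T_1 = 1434 N.

T_1 ≈ 1430 N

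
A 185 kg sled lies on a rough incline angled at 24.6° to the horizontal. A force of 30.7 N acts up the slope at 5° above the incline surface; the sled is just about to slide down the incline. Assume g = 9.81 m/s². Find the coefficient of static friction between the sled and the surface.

μ ≈ 0.440

On the verge of sliding down the incline, friction is at its maximum μN and acts up the slope.
Perpendicular to incline: N = W cos 24.6° − P sin 5° = 1650 − 2.676 = 1647 N.
Along incline: P cos 5° + μN = W sin 24.6° → μ = (W sin 24.6° − P cos 5°) / N = 0.44.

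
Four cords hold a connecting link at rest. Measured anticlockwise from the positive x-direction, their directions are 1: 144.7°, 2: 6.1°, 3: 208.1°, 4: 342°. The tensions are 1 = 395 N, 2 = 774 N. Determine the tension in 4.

Resolve: ΣF_x = 395 cos 144.7° + 774 cos 6.1° + T_3 cos 208.1° + T_4 cos 342° = 0.
        ΣF_y = 395 sin 144.7° + 774 sin 6.1° + T_3 sin 208.1° + T_4 sin 342° = 0.
The known terms sum to (447.2, 310.5) N, so -0.8821 T_3 + 0.9511 T_4 = -447.2 and -0.4710 T_3 − 0.3090 T_4 = -310.5.
Solving simultaneously: T_3 = 601.6 N, T_4 = 87.77 N.

T_4 ≈ 87.8 N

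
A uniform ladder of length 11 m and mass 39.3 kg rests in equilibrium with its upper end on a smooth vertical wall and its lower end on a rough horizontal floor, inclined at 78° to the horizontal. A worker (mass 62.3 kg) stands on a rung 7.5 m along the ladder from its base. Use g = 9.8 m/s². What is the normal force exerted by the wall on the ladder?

N_wall ≈ 129 N

Torques about the foot: N_wall · 11 sin 78° = 39.3×9.8×5.5 cos 78° + 62.3×9.8×7.5 cos 78° → N_wall = 129.41 N.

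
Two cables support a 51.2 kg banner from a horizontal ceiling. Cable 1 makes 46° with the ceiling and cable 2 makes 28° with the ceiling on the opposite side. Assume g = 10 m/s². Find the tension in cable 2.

T_2 ≈ 370 N

Weight W = 51.2 × 10 = 512 N acts straight down.
Horizontal: T_1 cos 46° = T_2 cos 28°  →  T_1 = 1.271 T_2.
Vertical: T_1 sin 46° + T_2 sin 28° = 512.
Substituting the horizontal relation into the vertical equation gives 1.384 T_2 = 512, so T_2 = 370 N.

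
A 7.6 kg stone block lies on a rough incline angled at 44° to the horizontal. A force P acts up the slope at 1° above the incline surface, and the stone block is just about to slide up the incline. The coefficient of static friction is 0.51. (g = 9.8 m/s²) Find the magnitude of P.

P ≈ 78.4 N

On the verge of sliding up the incline, friction equals μN and acts down the slope.
Perpendicular: N + P sin 1° = W cos 44° = 53.58 N.
Along incline: P cos 1° = W sin 44° + μN  with W sin 44° = 51.74 N.
Solving the pair for P and N: P = 78.38 N, N = 52.21 N (and f = μN = 26.63 N).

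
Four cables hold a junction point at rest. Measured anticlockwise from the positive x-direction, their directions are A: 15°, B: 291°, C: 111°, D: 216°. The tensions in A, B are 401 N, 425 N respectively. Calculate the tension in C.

Resolve: ΣF_x = 401 cos 15° + 425 cos 291° + T_C cos 111° + T_D cos 216° = 0.
        ΣF_y = 401 sin 15° + 425 sin 291° + T_C sin 111° + T_D sin 216° = 0.
The known terms sum to (539.6, -293) N, so -0.3584 T_C − 0.8090 T_D = -539.6 and 0.9336 T_C − 0.5878 T_D = 293.
Solving simultaneously: T_C = 573.8 N, T_D = 412.9 N.

T_C ≈ 574 N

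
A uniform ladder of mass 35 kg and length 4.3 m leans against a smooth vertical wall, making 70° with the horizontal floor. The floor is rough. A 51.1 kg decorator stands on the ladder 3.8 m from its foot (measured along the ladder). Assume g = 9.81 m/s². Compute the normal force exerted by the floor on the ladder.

ΣF_y = 0: N_floor = 35×9.81 + 51.1×9.81 = 844.64 N.

N_floor ≈ 845 N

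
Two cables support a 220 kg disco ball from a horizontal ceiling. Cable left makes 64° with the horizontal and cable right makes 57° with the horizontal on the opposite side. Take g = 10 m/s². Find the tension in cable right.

T_right ≈ 1130 N

Weight W = 220 × 10 = 2200 N acts straight down.
Horizontal: T_left cos 64° = T_right cos 57°  →  T_left = 1.242 T_right.
Vertical: T_left sin 64° + T_right sin 57° = 2200.
Substituting the horizontal relation into the vertical equation gives 1.955 T_right = 2200, so T_right = 1125 N.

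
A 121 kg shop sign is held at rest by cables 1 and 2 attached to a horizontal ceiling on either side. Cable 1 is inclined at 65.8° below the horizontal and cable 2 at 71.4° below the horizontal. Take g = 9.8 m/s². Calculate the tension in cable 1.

Weight W = 121 × 9.8 = 1186 N acts straight down.
Horizontal: T_1 cos 65.8° = T_2 cos 71.4°  →  T_2 = 1.285 T_1.
Vertical: T_1 sin 65.8° + T_2 sin 71.4° = 1186.
Substituting the horizontal relation into the vertical equation gives 2.13 T_1 = 1186, so T_1 = 556.7 N.

T_1 ≈ 557 N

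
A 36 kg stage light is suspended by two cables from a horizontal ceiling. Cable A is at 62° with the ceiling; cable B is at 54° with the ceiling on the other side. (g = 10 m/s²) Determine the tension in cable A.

T_A ≈ 235 N

Weight W = 36 × 10 = 360 N acts straight down.
Horizontal: T_A cos 62° = T_B cos 54°  →  T_B = 0.7987 T_A.
Vertical: T_A sin 62° + T_B sin 54° = 360.
Substituting the horizontal relation into the vertical equation gives 1.529 T_A = 360, so T_A = 235.4 N.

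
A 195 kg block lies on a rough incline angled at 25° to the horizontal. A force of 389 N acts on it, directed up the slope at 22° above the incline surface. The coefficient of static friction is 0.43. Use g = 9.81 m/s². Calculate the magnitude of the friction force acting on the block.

f ≈ 448 N

Axes along / perpendicular to the incline. W sin 25° = 808.4 N down-slope; W cos 25° = 1734 N into the surface.
Perpendicular: N = W cos 25° − P sin 22° = 1734 − 145.7 = 1588 N.
Along incline: P cos 22° + f = W sin 25° (friction acts up-slope) → f = 808.4 − 360.7 = 447.8 N.
|f| = 447.8 N ≤ μN = 682.8 N, so the block is indeed static.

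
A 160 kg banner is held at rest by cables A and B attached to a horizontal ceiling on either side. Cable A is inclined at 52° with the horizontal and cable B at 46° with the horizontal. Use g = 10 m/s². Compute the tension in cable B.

T_B ≈ 995 N

Weight W = 160 × 10 = 1600 N acts straight down.
Horizontal: T_A cos 52° = T_B cos 46°  →  T_A = 1.128 T_B.
Vertical: T_A sin 52° + T_B sin 46° = 1600.
Substituting the horizontal relation into the vertical equation gives 1.608 T_B = 1600, so T_B = 994.7 N.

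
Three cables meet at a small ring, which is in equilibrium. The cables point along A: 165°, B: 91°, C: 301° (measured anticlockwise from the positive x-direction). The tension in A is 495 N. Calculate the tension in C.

T_C ≈ 952 N

Resolve: ΣF_x = 495 cos 165° + T_B cos 91° + T_C cos 301° = 0.
        ΣF_y = 495 sin 165° + T_B sin 91° + T_C sin 301° = 0.
The known terms sum to (-478.1, 128.1) N, so -0.0175 T_B + 0.5150 T_C = 478.1 and 0.9998 T_B − 0.8572 T_C = -128.1.
Solving simultaneously: T_B = 687.7 N, T_C = 951.6 N.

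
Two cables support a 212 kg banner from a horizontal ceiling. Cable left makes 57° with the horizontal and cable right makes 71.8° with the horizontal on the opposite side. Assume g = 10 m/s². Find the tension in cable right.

Weight W = 212 × 10 = 2120 N acts straight down.
Horizontal: T_left cos 57° = T_right cos 71.8°  →  T_left = 0.5735 T_right.
Vertical: T_left sin 57° + T_right sin 71.8° = 2120.
Substituting the horizontal relation into the vertical equation gives 1.431 T_right = 2120, so T_right = 1482 N.

T_right ≈ 1480 N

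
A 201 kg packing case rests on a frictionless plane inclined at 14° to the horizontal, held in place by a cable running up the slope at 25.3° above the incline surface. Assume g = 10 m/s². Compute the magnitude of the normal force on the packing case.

Take axes along and perpendicular to the incline. Weight components: W sin 14° = 486.3 N down-slope, W cos 14° = 1950 N into the surface.
Along incline: T cos 25.3° = W sin 14° → T = 537.9 N.
Perpendicular: N = W cos 14° − T sin 25.3° = 1720 N.

N ≈ 1720 N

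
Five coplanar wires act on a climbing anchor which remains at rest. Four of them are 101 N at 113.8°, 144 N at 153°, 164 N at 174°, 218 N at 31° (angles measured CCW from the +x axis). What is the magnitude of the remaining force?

Sum the known components: ΣF_x = -145.3 N, ΣF_y = 287.2 N.
For equilibrium the remaining force must supply (−ΣF_x, −ΣF_y) = (145.3, -287.2) N.
Magnitude = √((145.3)² + (-287.2)²) = 321.9 N; direction = atan2(-287.2, 145.3) = 296.8°.

F ≈ 322 N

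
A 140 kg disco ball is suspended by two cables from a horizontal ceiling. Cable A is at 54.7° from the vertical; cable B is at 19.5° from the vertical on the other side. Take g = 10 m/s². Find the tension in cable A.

T_A ≈ 486 N

Angles from the horizontal: cable A is 90° − 54.7° = 35.3°, cable B is 90° − 19.5° = 70.5°.
Weight W = 140 × 10 = 1400 N acts straight down.
Horizontal: T_A cos 35.3° = T_B cos 70.5°  →  T_B = 2.445 T_A.
Vertical: T_A sin 35.3° + T_B sin 70.5° = 1400.
Substituting the horizontal relation into the vertical equation gives 2.883 T_A = 1400, so T_A = 485.7 N.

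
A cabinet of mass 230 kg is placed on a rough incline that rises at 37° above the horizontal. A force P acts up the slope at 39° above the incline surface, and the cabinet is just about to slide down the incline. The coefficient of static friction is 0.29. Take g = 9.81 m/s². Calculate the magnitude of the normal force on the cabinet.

N ≈ 918 N

On the verge of sliding down the incline, friction equals μN and acts up the slope.
Perpendicular: N + P sin 39° = W cos 37° = 1802 N.
Along incline: P cos 39° + μN = W sin 37° with W sin 37° = 1358 N.
Solving the pair for P and N: P = 1405 N, N = 917.9 N (and f = μN = 266.2 N).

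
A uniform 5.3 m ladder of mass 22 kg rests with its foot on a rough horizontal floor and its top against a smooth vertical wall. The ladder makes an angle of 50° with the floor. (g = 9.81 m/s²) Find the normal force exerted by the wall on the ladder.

Torques about the foot: N_wall · 5.3 sin 50° = 22×9.81×2.65 cos 50° → N_wall = 90.547 N.

N_wall ≈ 90.5 N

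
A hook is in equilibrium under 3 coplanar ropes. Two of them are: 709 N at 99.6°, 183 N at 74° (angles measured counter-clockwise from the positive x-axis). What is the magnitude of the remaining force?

F ≈ 878 N

Sum the known components: ΣF_x = -67.8 N, ΣF_y = 875 N.
For equilibrium the remaining force must supply (−ΣF_x, −ΣF_y) = (67.8, -875) N.
Magnitude = √((67.8)² + (-875)²) = 877.6 N; direction = atan2(-875, 67.8) = 274.4°.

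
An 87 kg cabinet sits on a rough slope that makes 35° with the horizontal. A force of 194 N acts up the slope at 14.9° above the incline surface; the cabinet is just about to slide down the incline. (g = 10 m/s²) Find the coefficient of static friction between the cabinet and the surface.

On the verge of sliding down the incline, friction is at its maximum μN and acts up the slope.
Perpendicular to incline: N = W cos 35° − P sin 14.9° = 712.7 − 49.88 = 662.8 N.
Along incline: P cos 14.9° + μN = W sin 35° → μ = (W sin 35° − P cos 14.9°) / N = 0.47.

μ ≈ 0.470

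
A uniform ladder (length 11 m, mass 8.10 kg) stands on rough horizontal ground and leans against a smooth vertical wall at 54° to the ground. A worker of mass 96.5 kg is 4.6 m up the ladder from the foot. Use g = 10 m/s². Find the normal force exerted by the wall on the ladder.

Torques about the foot: N_wall · 11 sin 54° = 8.10×10×5.5 cos 54° + 96.5×10×4.6 cos 54° → N_wall = 322.62 N.

N_wall ≈ 323 N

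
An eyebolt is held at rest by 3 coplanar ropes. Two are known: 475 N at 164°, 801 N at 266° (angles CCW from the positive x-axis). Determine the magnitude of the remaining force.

F ≈ 842 N

Sum the known components: ΣF_x = -512.5 N, ΣF_y = -668.1 N.
For equilibrium the remaining force must supply (−ΣF_x, −ΣF_y) = (512.5, 668.1) N.
Magnitude = √((512.5)² + (668.1)²) = 842 N; direction = atan2(668.1, 512.5) = 52.5°.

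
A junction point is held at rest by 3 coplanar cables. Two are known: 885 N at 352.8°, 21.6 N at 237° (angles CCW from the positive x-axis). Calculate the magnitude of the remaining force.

F ≈ 876 N

Sum the known components: ΣF_x = 866.3 N, ΣF_y = -129 N.
For equilibrium the remaining force must supply (−ΣF_x, −ΣF_y) = (-866.3, 129) N.
Magnitude = √((-866.3)² + (129)²) = 875.8 N; direction = atan2(129, -866.3) = 171.5°.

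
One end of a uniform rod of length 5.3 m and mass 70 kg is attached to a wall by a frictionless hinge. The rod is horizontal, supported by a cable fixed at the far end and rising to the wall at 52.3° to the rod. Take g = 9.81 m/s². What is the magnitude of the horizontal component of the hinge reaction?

H_x ≈ 265 N

Take torques about the hinge: T sin 52.3° · 5.3 = 70×9.81×2.65 = 1819.8 N·m.
So T = 1819.8 / (0.7912 × 5.3) = 433.95 N.
ΣF_x = 0: H_x = T cos 52.3° = 265.37 N.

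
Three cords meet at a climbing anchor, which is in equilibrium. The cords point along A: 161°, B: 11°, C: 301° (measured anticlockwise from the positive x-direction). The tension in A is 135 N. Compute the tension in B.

T_B ≈ 92.3 N

Resolve: ΣF_x = 135 cos 161° + T_B cos 11° + T_C cos 301° = 0.
        ΣF_y = 135 sin 161° + T_B sin 11° + T_C sin 301° = 0.
The known terms sum to (-127.6, 43.95) N, so 0.9816 T_B + 0.5150 T_C = 127.6 and 0.1908 T_B − 0.8572 T_C = -43.95.
Solving simultaneously: T_B = 92.35 N, T_C = 71.83 N.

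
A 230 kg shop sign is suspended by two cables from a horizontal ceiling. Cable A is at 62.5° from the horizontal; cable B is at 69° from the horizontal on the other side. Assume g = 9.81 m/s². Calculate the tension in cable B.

Weight W = 230 × 9.81 = 2256 N acts straight down.
Horizontal: T_A cos 62.5° = T_B cos 69°  →  T_A = 0.7761 T_B.
Vertical: T_A sin 62.5° + T_B sin 69° = 2256.
Substituting the horizontal relation into the vertical equation gives 1.622 T_B = 2256, so T_B = 1391 N.

T_B ≈ 1390 N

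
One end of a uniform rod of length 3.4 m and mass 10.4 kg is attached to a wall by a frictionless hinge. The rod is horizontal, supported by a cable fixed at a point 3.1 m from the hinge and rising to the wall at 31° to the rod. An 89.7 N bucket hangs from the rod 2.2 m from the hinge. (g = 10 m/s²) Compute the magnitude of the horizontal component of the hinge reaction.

H_x ≈ 201 N

Take torques about the hinge: T sin 31° · 3.1 = 10.4×10×1.7 + 89.7×2.2 = 374.14 N·m.
So T = 374.14 / (0.5150 × 3.1) = 234.33 N.
ΣF_x = 0: H_x = T cos 31° = 200.86 N.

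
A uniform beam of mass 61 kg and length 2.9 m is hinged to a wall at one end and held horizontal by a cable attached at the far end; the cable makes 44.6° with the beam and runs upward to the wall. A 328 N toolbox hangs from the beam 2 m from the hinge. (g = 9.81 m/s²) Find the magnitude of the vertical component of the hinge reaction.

|H_y| ≈ 401 N

Take torques about the hinge: T sin 44.6° · 2.9 = 61×9.81×1.45 + 328×2 = 1523.7 N·m.
So T = 1523.7 / (0.7022 × 2.9) = 748.29 N.
ΣF_y = 0: H_y = (61×9.81 + 328) − T sin 44.6° = 926.41 − 525.41 = 401 N.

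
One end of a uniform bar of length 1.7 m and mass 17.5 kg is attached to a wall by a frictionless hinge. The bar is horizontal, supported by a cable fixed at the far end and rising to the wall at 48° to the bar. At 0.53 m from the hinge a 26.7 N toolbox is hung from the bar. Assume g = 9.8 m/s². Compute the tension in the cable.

Take torques about the hinge: T sin 48° · 1.7 = 17.5×9.8×0.85 + 26.7×0.53 = 159.93 N·m.
So T = 159.93 / (0.7431 × 1.7) = 126.59 N.

T ≈ 127 N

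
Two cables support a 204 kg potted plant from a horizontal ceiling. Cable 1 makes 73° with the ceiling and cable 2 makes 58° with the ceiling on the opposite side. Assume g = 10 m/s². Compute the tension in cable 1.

T_1 ≈ 1430 N

Weight W = 204 × 10 = 2040 N acts straight down.
Horizontal: T_1 cos 73° = T_2 cos 58°  →  T_2 = 0.5517 T_1.
Vertical: T_1 sin 73° + T_2 sin 58° = 2040.
Substituting the horizontal relation into the vertical equation gives 1.424 T_1 = 2040, so T_1 = 1432 N.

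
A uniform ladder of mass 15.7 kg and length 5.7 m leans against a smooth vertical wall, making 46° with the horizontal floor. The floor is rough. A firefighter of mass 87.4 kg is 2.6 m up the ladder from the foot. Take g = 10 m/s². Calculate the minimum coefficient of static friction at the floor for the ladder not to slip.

μ_min ≈ 0.447

ΣF_y = 0: N_floor = 15.7×10 + 87.4×10 = 1031 N.
Torques about the foot: N_wall · 5.7 sin 46° = 15.7×10×2.85 cos 46° + 87.4×10×2.6 cos 46° → N_wall = 460.79 N.
ΣF_x = 0: f_floor = N_wall = 460.79 N.
μ_min = f_floor / N_floor = 460.79 / 1031 = 0.4469.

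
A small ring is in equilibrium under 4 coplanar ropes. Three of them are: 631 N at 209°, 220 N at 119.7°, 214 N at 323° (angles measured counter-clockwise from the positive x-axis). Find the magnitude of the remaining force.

F ≈ 547 N

Sum the known components: ΣF_x = -490 N, ΣF_y = -243.6 N.
For equilibrium the remaining force must supply (−ΣF_x, −ΣF_y) = (490, 243.6) N.
Magnitude = √((490)² + (243.6)²) = 547.2 N; direction = atan2(243.6, 490) = 26.4°.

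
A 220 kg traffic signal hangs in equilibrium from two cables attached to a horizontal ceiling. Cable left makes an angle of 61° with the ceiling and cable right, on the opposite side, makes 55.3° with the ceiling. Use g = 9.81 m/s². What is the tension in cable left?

T_left ≈ 1370 N

Weight W = 220 × 9.81 = 2158 N acts straight down.
Horizontal: T_left cos 61° = T_right cos 55.3°  →  T_right = 0.8516 T_left.
Vertical: T_left sin 61° + T_right sin 55.3° = 2158.
Substituting the horizontal relation into the vertical equation gives 1.575 T_left = 2158, so T_left = 1370 N.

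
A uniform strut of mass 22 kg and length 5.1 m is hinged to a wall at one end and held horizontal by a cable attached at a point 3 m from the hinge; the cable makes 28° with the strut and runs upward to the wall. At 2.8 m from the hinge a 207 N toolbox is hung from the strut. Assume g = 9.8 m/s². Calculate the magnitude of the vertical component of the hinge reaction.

Take torques about the hinge: T sin 28° · 3 = 22×9.8×2.55 + 207×2.8 = 1129.4 N·m.
So T = 1129.4 / (0.4695 × 3) = 801.88 N.
ΣF_y = 0: H_y = (22×9.8 + 207) − T sin 28° = 422.6 − 376.46 = 46.14 N.

|H_y| ≈ 46.1 N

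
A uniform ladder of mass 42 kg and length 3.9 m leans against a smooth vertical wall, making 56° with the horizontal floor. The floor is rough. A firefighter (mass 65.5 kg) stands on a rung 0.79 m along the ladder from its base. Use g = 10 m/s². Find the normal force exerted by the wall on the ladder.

Torques about the foot: N_wall · 3.9 sin 56° = 42×10×1.95 cos 56° + 65.5×10×0.79 cos 56° → N_wall = 231.14 N.

N_wall ≈ 231 N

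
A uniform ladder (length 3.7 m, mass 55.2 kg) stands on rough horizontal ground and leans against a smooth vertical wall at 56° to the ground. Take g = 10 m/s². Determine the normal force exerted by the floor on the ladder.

N_floor ≈ 552 N

ΣF_y = 0: N_floor = 55.2×10 = 552 N.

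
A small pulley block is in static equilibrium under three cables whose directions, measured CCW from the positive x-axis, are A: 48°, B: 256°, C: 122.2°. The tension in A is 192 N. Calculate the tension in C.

T_C ≈ 125 N

Resolve: ΣF_x = 192 cos 48° + T_B cos 256° + T_C cos 122.2° = 0.
        ΣF_y = 192 sin 48° + T_B sin 256° + T_C sin 122.2° = 0.
The known terms sum to (128.5, 142.7) N, so -0.2419 T_B − 0.5329 T_C = -128.5 and -0.9703 T_B + 0.8462 T_C = -142.7.
Solving simultaneously: T_B = 256 N, T_C = 124.9 N.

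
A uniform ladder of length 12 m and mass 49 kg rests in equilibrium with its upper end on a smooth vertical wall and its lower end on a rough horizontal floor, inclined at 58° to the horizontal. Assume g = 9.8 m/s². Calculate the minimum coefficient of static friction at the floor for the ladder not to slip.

ΣF_y = 0: N_floor = 49×9.8 = 480.2 N.
Torques about the foot: N_wall · 12 sin 58° = 49×9.8×6 cos 58° → N_wall = 150.03 N.
ΣF_x = 0: f_floor = N_wall = 150.03 N.
μ_min = f_floor / N_floor = 150.03 / 480.2 = 0.3124.

μ_min ≈ 0.312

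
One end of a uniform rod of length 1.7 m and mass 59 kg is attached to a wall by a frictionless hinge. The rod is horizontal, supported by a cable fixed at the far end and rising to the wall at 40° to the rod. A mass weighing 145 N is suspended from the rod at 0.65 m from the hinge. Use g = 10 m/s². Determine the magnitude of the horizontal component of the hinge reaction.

H_x ≈ 418 N

Take torques about the hinge: T sin 40° · 1.7 = 59×10×0.85 + 145×0.65 = 595.75 N·m.
So T = 595.75 / (0.6428 × 1.7) = 545.19 N.
ΣF_x = 0: H_x = T cos 40° = 417.64 N.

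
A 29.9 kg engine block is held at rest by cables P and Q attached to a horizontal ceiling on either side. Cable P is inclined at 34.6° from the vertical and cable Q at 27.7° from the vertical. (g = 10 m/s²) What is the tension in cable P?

T_P ≈ 157 N

Angles from the horizontal: cable P is 90° − 34.6° = 55.4°, cable Q is 90° − 27.7° = 62.3°.
Weight W = 29.9 × 10 = 299 N acts straight down.
Horizontal: T_P cos 55.4° = T_Q cos 62.3°  →  T_Q = 1.222 T_P.
Vertical: T_P sin 55.4° + T_Q sin 62.3° = 299.
Substituting the horizontal relation into the vertical equation gives 1.905 T_P = 299, so T_P = 157 N.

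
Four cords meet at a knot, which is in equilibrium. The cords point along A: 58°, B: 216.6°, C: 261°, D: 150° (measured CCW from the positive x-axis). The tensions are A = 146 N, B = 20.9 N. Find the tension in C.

Resolve: ΣF_x = 146 cos 58° + 20.9 cos 216.6° + T_C cos 261° + T_D cos 150° = 0.
        ΣF_y = 146 sin 58° + 20.9 sin 216.6° + T_C sin 261° + T_D sin 150° = 0.
The known terms sum to (60.59, 111.4) N, so -0.1564 T_C − 0.8660 T_D = -60.59 and -0.9877 T_C + 0.5000 T_D = -111.4.
Solving simultaneously: T_C = 135.7 N, T_D = 45.44 N.

T_C ≈ 136 N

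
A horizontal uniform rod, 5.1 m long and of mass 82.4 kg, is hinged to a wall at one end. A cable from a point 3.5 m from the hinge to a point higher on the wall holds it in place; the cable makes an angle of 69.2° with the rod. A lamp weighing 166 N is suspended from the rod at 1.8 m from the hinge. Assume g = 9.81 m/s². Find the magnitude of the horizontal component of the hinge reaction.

H_x ≈ 256 N

Take torques about the hinge: T sin 69.2° · 3.5 = 82.4×9.81×2.55 + 166×1.8 = 2360.1 N·m.
So T = 2360.1 / (0.9348 × 3.5) = 721.32 N.
ΣF_x = 0: H_x = T cos 69.2° = 256.15 N.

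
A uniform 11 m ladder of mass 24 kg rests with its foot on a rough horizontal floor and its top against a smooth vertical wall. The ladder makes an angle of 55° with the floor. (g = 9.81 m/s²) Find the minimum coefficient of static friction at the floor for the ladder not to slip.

ΣF_y = 0: N_floor = 24×9.81 = 235.44 N.
Torques about the foot: N_wall · 11 sin 55° = 24×9.81×5.5 cos 55° → N_wall = 82.428 N.
ΣF_x = 0: f_floor = N_wall = 82.428 N.
μ_min = f_floor / N_floor = 82.428 / 235.44 = 0.3501.

μ_min ≈ 0.350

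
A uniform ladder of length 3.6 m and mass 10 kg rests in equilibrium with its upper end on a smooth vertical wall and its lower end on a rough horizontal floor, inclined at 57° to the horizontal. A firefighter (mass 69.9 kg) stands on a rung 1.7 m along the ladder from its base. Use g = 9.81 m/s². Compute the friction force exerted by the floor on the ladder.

f ≈ 242 N

Torques about the foot: N_wall · 3.6 sin 57° = 10×9.81×1.8 cos 57° + 69.9×9.81×1.7 cos 57° → N_wall = 242.14 N.
ΣF_x = 0: f_floor = N_wall = 242.14 N.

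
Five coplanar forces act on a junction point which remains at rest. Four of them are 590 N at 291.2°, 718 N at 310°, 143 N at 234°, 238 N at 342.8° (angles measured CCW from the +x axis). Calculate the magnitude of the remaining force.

F ≈ 1520 N

Sum the known components: ΣF_x = 818.2 N, ΣF_y = -1286 N.
For equilibrium the remaining force must supply (−ΣF_x, −ΣF_y) = (-818.2, 1286) N.
Magnitude = √((-818.2)² + (1286)²) = 1524 N; direction = atan2(1286, -818.2) = 122.5°.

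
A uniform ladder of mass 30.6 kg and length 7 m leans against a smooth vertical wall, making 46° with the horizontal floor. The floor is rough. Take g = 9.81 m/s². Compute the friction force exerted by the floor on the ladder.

f ≈ 145 N

Torques about the foot: N_wall · 7 sin 46° = 30.6×9.81×3.5 cos 46° → N_wall = 144.94 N.
ΣF_x = 0: f_floor = N_wall = 144.94 N.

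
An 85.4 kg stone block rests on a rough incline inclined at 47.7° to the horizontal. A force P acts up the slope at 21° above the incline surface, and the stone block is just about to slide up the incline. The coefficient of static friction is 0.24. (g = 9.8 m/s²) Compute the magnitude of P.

On the verge of sliding up the incline, friction equals μN and acts down the slope.
Perpendicular: N + P sin 21° = W cos 47.7° = 563.3 N.
Along incline: P cos 21° = W sin 47.7° + μN  with W sin 47.7° = 619 N.
Solving the pair for P and N: P = 739.7 N, N = 298.2 N (and f = μN = 71.56 N).

P ≈ 740 N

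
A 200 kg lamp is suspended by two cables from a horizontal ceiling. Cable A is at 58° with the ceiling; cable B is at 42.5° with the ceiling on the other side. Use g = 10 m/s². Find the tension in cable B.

T_B ≈ 1080 N

Weight W = 200 × 10 = 2000 N acts straight down.
Horizontal: T_A cos 58° = T_B cos 42.5°  →  T_A = 1.391 T_B.
Vertical: T_A sin 58° + T_B sin 42.5° = 2000.
Substituting the horizontal relation into the vertical equation gives 1.855 T_B = 2000, so T_B = 1078 N.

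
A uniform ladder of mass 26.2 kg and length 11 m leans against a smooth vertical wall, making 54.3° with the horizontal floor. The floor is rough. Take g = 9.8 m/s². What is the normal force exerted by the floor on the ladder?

N_floor ≈ 257 N

ΣF_y = 0: N_floor = 26.2×9.8 = 256.76 N.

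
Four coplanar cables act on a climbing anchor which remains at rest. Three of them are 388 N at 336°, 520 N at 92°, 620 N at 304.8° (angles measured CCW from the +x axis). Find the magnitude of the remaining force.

Sum the known components: ΣF_x = 690.2 N, ΣF_y = -147.2 N.
For equilibrium the remaining force must supply (−ΣF_x, −ΣF_y) = (-690.2, 147.2) N.
Magnitude = √((-690.2)² + (147.2)²) = 705.7 N; direction = atan2(147.2, -690.2) = 168.0°.

F ≈ 706 N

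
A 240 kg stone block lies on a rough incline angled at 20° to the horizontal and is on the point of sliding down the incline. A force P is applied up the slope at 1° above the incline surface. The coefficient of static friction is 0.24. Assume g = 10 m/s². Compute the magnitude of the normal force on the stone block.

N ≈ 2250 N

On the verge of sliding down the incline, friction equals μN and acts up the slope.
Perpendicular: N + P sin 1° = W cos 20° = 2255 N.
Along incline: P cos 1° + μN = W sin 20° with W sin 20° = 820.8 N.
Solving the pair for P and N: P = 280.8 N, N = 2250 N (and f = μN = 540.1 N).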